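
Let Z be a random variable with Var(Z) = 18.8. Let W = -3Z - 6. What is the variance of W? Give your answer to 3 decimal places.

Var(-3Z - 6) = (-3)²·Var(Z) = 9·18.8 = 169.2

169.200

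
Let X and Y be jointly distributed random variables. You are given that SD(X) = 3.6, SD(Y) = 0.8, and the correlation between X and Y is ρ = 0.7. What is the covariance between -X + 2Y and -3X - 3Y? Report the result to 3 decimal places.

28.992

Var(X) = (3.6)² = 12.96;  Var(Y) = (0.8)² = 0.64
cov(X,Y) = ρ·SD(X)·SD(Y) = 0.7·3.6·0.8 = 2.016
cov(-X + 2Y, -3X - 3Y) = (-1)(-3)Var(X) + (2)(-3)Var(Y) + [(-1)(-3) + (2)(-3)]cov(X,Y)
= 3·12.96 + -6·0.64 + -3·2.016 = 28.992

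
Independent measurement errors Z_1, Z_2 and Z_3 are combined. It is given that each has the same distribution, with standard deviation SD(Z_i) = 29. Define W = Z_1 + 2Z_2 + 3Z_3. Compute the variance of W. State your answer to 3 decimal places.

Var(Z_i) = (29)² = 841
By independence, Var(W) = (1)²Var(Z_1) + (2)²Var(Z_2) + (3)²Var(Z_3)
= (1)²·841 + (2)²·841 + (3)²·841 = 11774

11774.000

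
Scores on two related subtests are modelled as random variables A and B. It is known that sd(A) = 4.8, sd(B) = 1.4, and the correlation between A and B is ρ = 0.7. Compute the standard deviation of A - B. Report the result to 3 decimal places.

3.949

V(A) = (4.8)² = 23.04;  V(B) = (1.4)² = 1.96
cov(A,B) = ρ·sd(A)·sd(B) = 0.7·4.8·1.4 = 4.704
V(A - B) = (1)²·V(A) + (-1)²·V(B) + 2·(1)·(-1)·cov(A,B)
= 1·23.04 + 1·1.96 + -2·4.704 = 15.592
sd(A - B) = √15.592 ≈ 3.949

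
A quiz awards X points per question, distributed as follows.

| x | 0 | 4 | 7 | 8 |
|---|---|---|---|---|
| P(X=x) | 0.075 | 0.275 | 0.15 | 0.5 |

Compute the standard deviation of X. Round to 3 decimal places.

2.435

E[X] = (0)(0.075) + (4)(0.275) + (7)(0.15) + (8)(0.5) = 6.15
E[X²] = (0)²(0.075) + (4)²(0.275) + (7)²(0.15) + (8)²(0.5) = 43.75
V(X) = E[X²] − (E[X])² = 43.75 − (6.15)² = 5.9275
SD(X) = √5.9275 ≈ 2.435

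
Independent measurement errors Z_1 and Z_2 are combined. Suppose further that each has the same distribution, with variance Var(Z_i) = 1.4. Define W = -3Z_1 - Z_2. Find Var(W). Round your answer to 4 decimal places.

14.0000

By independence, Var(W) = (-3)²Var(Z_1) + (-1)²Var(Z_2)
= (-3)²·1.4 + (-1)²·1.4 = 14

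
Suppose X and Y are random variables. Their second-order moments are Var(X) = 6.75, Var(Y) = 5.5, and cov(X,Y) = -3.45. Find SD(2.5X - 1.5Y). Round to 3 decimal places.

Var(2.5X - 1.5Y) = (2.5)²·Var(X) + (-1.5)²·Var(Y) + 2·(2.5)·(-1.5)·cov(X,Y)
= 6.25·6.75 + 2.25·5.5 + -7.5·-3.45 = 80.4375
SD(2.5X - 1.5Y) = √80.4375 ≈ 8.969

8.969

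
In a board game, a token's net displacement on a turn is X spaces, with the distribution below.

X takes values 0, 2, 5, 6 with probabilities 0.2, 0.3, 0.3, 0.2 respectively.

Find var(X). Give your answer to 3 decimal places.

5.010

E[X] = (0)(0.2) + (2)(0.3) + (5)(0.3) + (6)(0.2) = 3.3
E[X²] = (0)²(0.2) + (2)²(0.3) + (5)²(0.3) + (6)²(0.2) = 15.9
var(X) = E[X²] − (E[X])² = 15.9 − (3.3)² = 5.01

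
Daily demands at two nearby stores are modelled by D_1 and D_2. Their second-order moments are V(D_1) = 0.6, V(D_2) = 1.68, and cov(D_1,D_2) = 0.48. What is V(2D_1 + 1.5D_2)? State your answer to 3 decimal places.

9.060

V(2D_1 + 1.5D_2) = (2)²·V(D_1) + (1.5)²·V(D_2) + 2·(2)·(1.5)·cov(D_1,D_2)
= 4·0.6 + 2.25·1.68 + 6·0.48 = 9.06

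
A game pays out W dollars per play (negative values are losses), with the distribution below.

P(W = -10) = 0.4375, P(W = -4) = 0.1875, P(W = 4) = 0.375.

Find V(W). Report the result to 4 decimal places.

39.6094

E[W] = (-10)(0.4375) + (-4)(0.1875) + (4)(0.375) = -3.625
E[W²] = (-10)²(0.4375) + (-4)²(0.1875) + (4)²(0.375) = 52.75
V(W) = E[W²] − (E[W])² = 52.75 − (-3.625)² = 39.609375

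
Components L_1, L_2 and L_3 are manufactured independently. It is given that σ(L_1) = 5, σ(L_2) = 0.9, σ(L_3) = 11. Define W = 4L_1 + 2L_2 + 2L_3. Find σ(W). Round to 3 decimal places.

29.787

var(L_1) = 25, var(L_2) = 0.81, var(L_3) = 121
By independence, var(W) = (4)²var(L_1) + (2)²var(L_2) + (2)²var(L_3)
= (4)²·25 + (2)²·0.81 + (2)²·121 = 887.24
σ(W) = √887.24 ≈ 29.787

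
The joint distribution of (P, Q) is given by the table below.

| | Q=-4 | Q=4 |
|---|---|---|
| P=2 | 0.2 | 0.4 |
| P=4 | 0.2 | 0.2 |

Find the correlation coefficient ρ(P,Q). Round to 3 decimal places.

-0.167

E[P] = 2.8,  E[Q] = 0.8
E[PQ] = 1.6
cov(P,Q) = E[PQ] − E[P]E[Q] = 1.6 − (2.8)(0.8) = -0.64
var(P) = 0.96,  var(Q) = 15.36
ρ = -0.64 / √(0.96·15.36) ≈ -0.167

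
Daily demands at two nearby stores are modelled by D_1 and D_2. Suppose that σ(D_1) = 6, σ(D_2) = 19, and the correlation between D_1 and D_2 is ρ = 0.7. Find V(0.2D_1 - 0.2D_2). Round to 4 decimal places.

9.4960

V(D_1) = (6)² = 36;  V(D_2) = (19)² = 361
Cov(D_1,D_2) = ρ·σ(D_1)·σ(D_2) = 0.7·6·19 = 79.8
V(0.2D_1 - 0.2D_2) = (0.2)²·V(D_1) + (-0.2)²·V(D_2) + 2·(0.2)·(-0.2)·Cov(D_1,D_2)
= 0.04·36 + 0.04·361 + -0.08·79.8 = 9.496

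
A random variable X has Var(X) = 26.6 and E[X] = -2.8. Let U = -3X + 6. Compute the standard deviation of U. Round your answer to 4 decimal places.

15.4726

Var(-3X + 6) = (-3)²·26.6 = 239.4
sd(U) = √239.4 ≈ 15.4726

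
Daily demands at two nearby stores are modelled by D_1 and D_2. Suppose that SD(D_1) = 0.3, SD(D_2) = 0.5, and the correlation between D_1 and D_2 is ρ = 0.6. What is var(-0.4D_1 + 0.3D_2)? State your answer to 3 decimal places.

0.015

var(D_1) = (0.3)² = 0.09;  var(D_2) = (0.5)² = 0.25
Cov(D_1,D_2) = ρ·SD(D_1)·SD(D_2) = 0.6·0.3·0.5 = 0.09
var(-0.4D_1 + 0.3D_2) = (-0.4)²·var(D_1) + (0.3)²·var(D_2) + 2·(-0.4)·(0.3)·Cov(D_1,D_2)
= 0.16·0.09 + 0.09·0.25 + -0.24·0.09 = 0.0153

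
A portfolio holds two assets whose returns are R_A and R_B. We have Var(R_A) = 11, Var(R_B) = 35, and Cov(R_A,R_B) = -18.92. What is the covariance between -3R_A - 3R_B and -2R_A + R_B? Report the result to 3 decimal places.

-95.760

Cov(-3R_A - 3R_B, -2R_A + R_B) = (-3)(-2)Var(R_A) + (-3)(1)Var(R_B) + [(-3)(1) + (-3)(-2)]Cov(R_A,R_B)
= 6·11 + -3·35 + 3·-18.92 = -95.76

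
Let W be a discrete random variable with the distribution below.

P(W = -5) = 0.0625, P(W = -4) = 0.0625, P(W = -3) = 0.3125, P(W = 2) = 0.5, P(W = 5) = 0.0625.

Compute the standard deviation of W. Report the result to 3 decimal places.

E[W] = (-5)(0.0625) + (-4)(0.0625) + (-3)(0.3125) + (2)(0.5) + (5)(0.0625) = -0.1875
E[W²] = (-5)²(0.0625) + (-4)²(0.0625) + (-3)²(0.3125) + (2)²(0.5) + (5)²(0.0625) = 8.9375
var(W) = E[W²] − (E[W])² = 8.9375 − (-0.1875)² = 8.90234375
σ(W) = √8.90234375 ≈ 2.984

2.984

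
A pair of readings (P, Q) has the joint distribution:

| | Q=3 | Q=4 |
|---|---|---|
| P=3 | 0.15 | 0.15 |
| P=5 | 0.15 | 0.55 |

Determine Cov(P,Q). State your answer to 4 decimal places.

E[P] = 4.4,  E[Q] = 3.7
E[PQ] = 16.4
Cov(P,Q) = E[PQ] − E[P]E[Q] = 16.4 − (4.4)(3.7) = 0.12

0.1200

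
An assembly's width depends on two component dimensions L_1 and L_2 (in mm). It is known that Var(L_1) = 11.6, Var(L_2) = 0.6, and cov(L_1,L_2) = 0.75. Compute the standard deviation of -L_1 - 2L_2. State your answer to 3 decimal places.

4.123

Var(-L_1 - 2L_2) = (-1)²·Var(L_1) + (-2)²·Var(L_2) + 2·(-1)·(-2)·cov(L_1,L_2)
= 1·11.6 + 4·0.6 + 4·0.75 = 17
sd(-L_1 - 2L_2) = √17 ≈ 4.123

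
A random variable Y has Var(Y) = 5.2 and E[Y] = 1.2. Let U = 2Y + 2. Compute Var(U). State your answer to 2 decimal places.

Var(2Y + 2) = (2)²·Var(Y) = 4·5.2 = 20.8

20.80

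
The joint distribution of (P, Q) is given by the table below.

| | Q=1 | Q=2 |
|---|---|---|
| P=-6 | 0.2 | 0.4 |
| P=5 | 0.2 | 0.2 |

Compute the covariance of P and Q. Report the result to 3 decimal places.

-0.440

E[P] = -1.6,  E[Q] = 1.6
E[PQ] = -3
Cov(P,Q) = E[PQ] − E[P]E[Q] = -3 − (-1.6)(1.6) = -0.44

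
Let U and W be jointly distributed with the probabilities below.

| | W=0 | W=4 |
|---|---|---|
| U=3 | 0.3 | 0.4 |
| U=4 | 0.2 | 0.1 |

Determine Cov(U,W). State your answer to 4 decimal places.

E[U] = 3.3,  E[W] = 2
E[UW] = 6.4
Cov(U,W) = E[UW] − E[U]E[W] = 6.4 − (3.3)(2) = -0.2

-0.2000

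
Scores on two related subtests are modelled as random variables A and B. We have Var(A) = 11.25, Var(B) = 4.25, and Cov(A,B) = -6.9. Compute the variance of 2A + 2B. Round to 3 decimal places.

Var(2A + 2B) = (2)²·Var(A) + (2)²·Var(B) + 2·(2)·(2)·Cov(A,B)
= 4·11.25 + 4·4.25 + 8·-6.9 = 6.8

6.800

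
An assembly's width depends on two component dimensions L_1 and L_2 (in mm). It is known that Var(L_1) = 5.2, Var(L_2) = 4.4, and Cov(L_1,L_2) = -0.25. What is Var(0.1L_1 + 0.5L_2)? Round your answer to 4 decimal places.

1.1270

Var(0.1L_1 + 0.5L_2) = (0.1)²·Var(L_1) + (0.5)²·Var(L_2) + 2·(0.1)·(0.5)·Cov(L_1,L_2)
= 0.01·5.2 + 0.25·4.4 + 0.1·-0.25 = 1.127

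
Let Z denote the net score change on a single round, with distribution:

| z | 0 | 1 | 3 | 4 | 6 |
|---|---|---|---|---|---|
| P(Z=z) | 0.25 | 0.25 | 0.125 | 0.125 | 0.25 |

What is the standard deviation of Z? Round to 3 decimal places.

2.342

E[Z] = (0)(0.25) + (1)(0.25) + (3)(0.125) + (4)(0.125) + (6)(0.25) = 2.625
E[Z²] = (0)²(0.25) + (1)²(0.25) + (3)²(0.125) + (4)²(0.125) + (6)²(0.25) = 12.375
Var(Z) = E[Z²] − (E[Z])² = 12.375 − (2.625)² = 5.484375
σ(Z) = √5.484375 ≈ 2.342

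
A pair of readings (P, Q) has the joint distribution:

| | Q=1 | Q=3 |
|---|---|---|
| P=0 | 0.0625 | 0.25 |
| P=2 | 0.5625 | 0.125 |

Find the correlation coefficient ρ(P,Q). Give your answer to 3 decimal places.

E[P] = 1.375,  E[Q] = 1.75
E[PQ] = 1.875
cov(P,Q) = E[PQ] − E[P]E[Q] = 1.875 − (1.375)(1.75) = -0.53125
V(P) = 0.859375,  V(Q) = 0.9375
ρ = -0.53125 / √(0.859375·0.9375) ≈ -0.592

-0.592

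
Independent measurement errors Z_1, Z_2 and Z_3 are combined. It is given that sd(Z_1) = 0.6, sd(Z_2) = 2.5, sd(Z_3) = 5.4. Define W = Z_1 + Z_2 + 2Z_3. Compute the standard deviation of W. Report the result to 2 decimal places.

V(Z_1) = 0.36, V(Z_2) = 6.25, V(Z_3) = 29.16
By independence, V(W) = (1)²V(Z_1) + (1)²V(Z_2) + (2)²V(Z_3)
= (1)²·0.36 + (1)²·6.25 + (2)²·29.16 = 123.25
sd(W) = √123.25 ≈ 11.10

11.10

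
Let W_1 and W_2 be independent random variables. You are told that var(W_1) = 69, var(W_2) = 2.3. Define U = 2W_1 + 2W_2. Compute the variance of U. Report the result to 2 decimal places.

By independence, var(U) = (2)²var(W_1) + (2)²var(W_2)
= (2)²·69 + (2)²·2.3 = 285.2

285.20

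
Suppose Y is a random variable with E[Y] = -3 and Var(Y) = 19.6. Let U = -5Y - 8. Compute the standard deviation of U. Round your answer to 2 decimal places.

Var(-5Y - 8) = (-5)²·19.6 = 490
SD(U) = √490 ≈ 22.14

22.14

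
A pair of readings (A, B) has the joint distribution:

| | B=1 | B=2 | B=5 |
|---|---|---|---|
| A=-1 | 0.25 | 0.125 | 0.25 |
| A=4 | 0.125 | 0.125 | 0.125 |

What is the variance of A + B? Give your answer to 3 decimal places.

8.734

E[A] = 0.875,  E[B] = 2.75,  E[AB] = 2.25
V(A) = 6.625 − (0.875)² = 5.859375;  V(B) = 10.75 − (2.75)² = 3.1875
cov(A,B) = 2.25 − (0.875)(2.75) = -0.15625
V(A + B) = (1)²·5.859375 + (1)²·3.1875 + 2·(1)·(1)·-0.15625 = 8.734375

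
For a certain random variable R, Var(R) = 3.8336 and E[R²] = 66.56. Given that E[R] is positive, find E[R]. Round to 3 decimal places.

7.920

(E[R])² = E[R²] − Var(R) = 66.56 − 3.8336 = 62.7264
E[R] = √62.7264 = 7.92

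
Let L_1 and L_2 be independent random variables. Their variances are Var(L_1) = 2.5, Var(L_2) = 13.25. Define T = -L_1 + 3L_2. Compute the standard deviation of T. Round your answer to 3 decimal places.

11.034

By independence, Var(T) = (-1)²Var(L_1) + (3)²Var(L_2)
= (-1)²·2.5 + (3)²·13.25 = 121.75
SD(T) = √121.75 ≈ 11.034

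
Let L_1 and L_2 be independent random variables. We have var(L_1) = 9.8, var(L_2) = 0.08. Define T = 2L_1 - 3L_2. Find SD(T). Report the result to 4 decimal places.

By independence, var(T) = (2)²var(L_1) + (-3)²var(L_2)
= (2)²·9.8 + (-3)²·0.08 = 39.92
SD(T) = √39.92 ≈ 6.3182

6.3182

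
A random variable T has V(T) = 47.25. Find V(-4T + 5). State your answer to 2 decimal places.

756.00

V(-4T + 5) = (-4)²·V(T) = 16·47.25 = 756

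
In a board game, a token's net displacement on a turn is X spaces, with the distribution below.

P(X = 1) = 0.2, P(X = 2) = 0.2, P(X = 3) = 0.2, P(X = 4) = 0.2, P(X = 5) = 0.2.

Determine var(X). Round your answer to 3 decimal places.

2.000

E[X] = (1)(0.2) + (2)(0.2) + (3)(0.2) + (4)(0.2) + (5)(0.2) = 3
E[X²] = (1)²(0.2) + (2)²(0.2) + (3)²(0.2) + (4)²(0.2) + (5)²(0.2) = 11
var(X) = E[X²] − (E[X])² = 11 − (3)² = 2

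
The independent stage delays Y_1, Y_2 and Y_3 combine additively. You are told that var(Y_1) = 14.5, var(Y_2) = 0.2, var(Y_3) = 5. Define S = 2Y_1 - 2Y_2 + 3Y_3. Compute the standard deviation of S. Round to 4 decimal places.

10.1882

By independence, var(S) = (2)²var(Y_1) + (-2)²var(Y_2) + (3)²var(Y_3)
= (2)²·14.5 + (-2)²·0.2 + (3)²·5 = 103.8
sd(S) = √103.8 ≈ 10.1882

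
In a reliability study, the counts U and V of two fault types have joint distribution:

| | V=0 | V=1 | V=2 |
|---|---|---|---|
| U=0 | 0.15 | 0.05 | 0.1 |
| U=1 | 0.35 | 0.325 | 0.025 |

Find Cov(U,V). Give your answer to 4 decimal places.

-0.0625

E[U] = 0.7,  E[V] = 0.625
E[UV] = 0.375
Cov(U,V) = E[UV] − E[U]E[V] = 0.375 − (0.7)(0.625) = -0.0625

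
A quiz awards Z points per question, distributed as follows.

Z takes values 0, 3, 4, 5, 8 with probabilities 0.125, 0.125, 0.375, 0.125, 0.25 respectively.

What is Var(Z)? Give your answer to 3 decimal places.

E[Z] = (0)(0.125) + (3)(0.125) + (4)(0.375) + (5)(0.125) + (8)(0.25) = 4.5
E[Z²] = (0)²(0.125) + (3)²(0.125) + (4)²(0.375) + (5)²(0.125) + (8)²(0.25) = 26.25
Var(Z) = E[Z²] − (E[Z])² = 26.25 − (4.5)² = 6

6.000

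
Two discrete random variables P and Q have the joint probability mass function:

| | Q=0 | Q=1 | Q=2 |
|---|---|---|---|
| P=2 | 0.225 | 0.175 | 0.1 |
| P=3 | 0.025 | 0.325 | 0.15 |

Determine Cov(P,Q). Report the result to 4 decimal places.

E[P] = 2.5,  E[Q] = 1
E[PQ] = 2.625
Cov(P,Q) = E[PQ] − E[P]E[Q] = 2.625 − (2.5)(1) = 0.125

0.1250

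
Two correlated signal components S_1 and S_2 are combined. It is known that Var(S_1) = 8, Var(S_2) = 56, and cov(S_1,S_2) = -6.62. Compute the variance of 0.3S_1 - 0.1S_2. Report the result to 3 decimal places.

1.677

Var(0.3S_1 - 0.1S_2) = (0.3)²·Var(S_1) + (-0.1)²·Var(S_2) + 2·(0.3)·(-0.1)·cov(S_1,S_2)
= 0.09·8 + 0.01·56 + -0.06·-6.62 = 1.6772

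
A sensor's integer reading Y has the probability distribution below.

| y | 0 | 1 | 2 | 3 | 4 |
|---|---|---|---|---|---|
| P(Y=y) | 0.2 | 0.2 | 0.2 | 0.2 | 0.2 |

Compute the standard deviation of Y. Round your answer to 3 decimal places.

E[Y] = (0)(0.2) + (1)(0.2) + (2)(0.2) + (3)(0.2) + (4)(0.2) = 2
E[Y²] = (0)²(0.2) + (1)²(0.2) + (2)²(0.2) + (3)²(0.2) + (4)²(0.2) = 6
var(Y) = E[Y²] − (E[Y])² = 6 − (2)² = 2
sd(Y) = √2 ≈ 1.414

1.414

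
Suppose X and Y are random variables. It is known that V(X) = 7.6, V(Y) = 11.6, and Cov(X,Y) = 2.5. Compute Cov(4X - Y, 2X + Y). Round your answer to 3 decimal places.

54.200

Cov(4X - Y, 2X + Y) = (4)(2)V(X) + (-1)(1)V(Y) + [(4)(1) + (-1)(2)]Cov(X,Y)
= 8·7.6 + -1·11.6 + 2·2.5 = 54.2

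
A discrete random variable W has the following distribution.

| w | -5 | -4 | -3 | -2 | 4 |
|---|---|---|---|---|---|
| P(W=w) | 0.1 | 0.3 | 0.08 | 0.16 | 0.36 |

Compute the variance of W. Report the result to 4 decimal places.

E[W] = (-5)(0.1) + (-4)(0.3) + (-3)(0.08) + (-2)(0.16) + (4)(0.36) = -0.82
E[W²] = (-5)²(0.1) + (-4)²(0.3) + (-3)²(0.08) + (-2)²(0.16) + (4)²(0.36) = 14.42
Var(W) = E[W²] − (E[W])² = 14.42 − (-0.82)² = 13.7476

13.7476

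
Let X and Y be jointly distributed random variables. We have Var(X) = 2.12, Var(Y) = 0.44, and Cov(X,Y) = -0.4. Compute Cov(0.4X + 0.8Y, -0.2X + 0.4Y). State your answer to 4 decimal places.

Cov(0.4X + 0.8Y, -0.2X + 0.4Y) = (0.4)(-0.2)Var(X) + (0.8)(0.4)Var(Y) + [(0.4)(0.4) + (0.8)(-0.2)]Cov(X,Y)
= -0.08·2.12 + 0.32·0.44 + 0·-0.4 = -0.0288

-0.0288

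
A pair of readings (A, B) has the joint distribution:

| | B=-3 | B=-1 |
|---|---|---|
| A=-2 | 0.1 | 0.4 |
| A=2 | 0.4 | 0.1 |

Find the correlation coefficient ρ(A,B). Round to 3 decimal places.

-0.600

E[A] = 0,  E[B] = -2
E[AB] = -1.2
Cov(A,B) = E[AB] − E[A]E[B] = -1.2 − (0)(-2) = -1.2
Var(A) = 4,  Var(B) = 1
ρ = -1.2 / √(4·1) ≈ -0.600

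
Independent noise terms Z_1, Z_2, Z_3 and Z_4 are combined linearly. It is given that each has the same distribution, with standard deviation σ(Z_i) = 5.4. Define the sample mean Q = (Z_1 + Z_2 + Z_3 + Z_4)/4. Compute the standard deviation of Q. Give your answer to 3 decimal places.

2.700

V(Z_i) = (5.4)² = 29.16
By independence, V(Q) = (0.25)²V(Z_1) + (0.25)²V(Z_2) + (0.25)²V(Z_3) + (0.25)²V(Z_4)
= (0.25)²·29.16 + (0.25)²·29.16 + (0.25)²·29.16 + (0.25)²·29.16 = 7.29
σ(Q) = √7.29 ≈ 2.700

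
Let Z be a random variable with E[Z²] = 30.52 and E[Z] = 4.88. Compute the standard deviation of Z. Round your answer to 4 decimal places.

2.5895

var(Z) = 30.52 − (4.88)² = 6.7056
σ(Z) = √6.7056 ≈ 2.5895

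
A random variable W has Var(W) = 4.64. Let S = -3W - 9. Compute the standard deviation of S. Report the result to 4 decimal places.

Var(-3W - 9) = (-3)²·4.64 = 41.76
SD(S) = √41.76 ≈ 6.4622

6.4622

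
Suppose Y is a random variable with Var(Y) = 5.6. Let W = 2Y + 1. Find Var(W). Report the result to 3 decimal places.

22.400

Var(2Y + 1) = (2)²·Var(Y) = 4·5.6 = 22.4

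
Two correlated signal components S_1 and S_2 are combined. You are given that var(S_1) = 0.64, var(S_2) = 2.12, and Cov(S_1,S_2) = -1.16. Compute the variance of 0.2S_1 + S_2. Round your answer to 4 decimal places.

1.6816

var(0.2S_1 + S_2) = (0.2)²·var(S_1) + (1)²·var(S_2) + 2·(0.2)·(1)·Cov(S_1,S_2)
= 0.04·0.64 + 1·2.12 + 0.4·-1.16 = 1.6816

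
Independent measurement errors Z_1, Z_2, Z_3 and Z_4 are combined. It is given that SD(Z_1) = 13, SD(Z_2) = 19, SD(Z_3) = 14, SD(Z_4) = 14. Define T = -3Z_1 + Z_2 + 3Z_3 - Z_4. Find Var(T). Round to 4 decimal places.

3842.0000

Var(Z_1) = 169, Var(Z_2) = 361, Var(Z_3) = 196, Var(Z_4) = 196
By independence, Var(T) = (-3)²Var(Z_1) + (1)²Var(Z_2) + (3)²Var(Z_3) + (-1)²Var(Z_4)
= (-3)²·169 + (1)²·361 + (3)²·196 + (-1)²·196 = 3842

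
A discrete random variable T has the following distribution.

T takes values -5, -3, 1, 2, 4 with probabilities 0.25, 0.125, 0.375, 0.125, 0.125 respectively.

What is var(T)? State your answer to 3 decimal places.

10.000

E[T] = (-5)(0.25) + (-3)(0.125) + (1)(0.375) + (2)(0.125) + (4)(0.125) = -0.5
E[T²] = (-5)²(0.25) + (-3)²(0.125) + (1)²(0.375) + (2)²(0.125) + (4)²(0.125) = 10.25
var(T) = E[T²] − (E[T])² = 10.25 − (-0.5)² = 10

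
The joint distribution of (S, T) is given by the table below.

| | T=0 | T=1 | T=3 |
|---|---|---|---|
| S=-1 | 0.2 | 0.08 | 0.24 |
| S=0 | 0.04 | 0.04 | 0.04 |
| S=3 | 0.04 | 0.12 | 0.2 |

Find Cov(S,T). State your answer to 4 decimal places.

E[S] = 0.56,  E[T] = 1.68
E[ST] = 1.36
Cov(S,T) = E[ST] − E[S]E[T] = 1.36 − (0.56)(1.68) = 0.4192

0.4192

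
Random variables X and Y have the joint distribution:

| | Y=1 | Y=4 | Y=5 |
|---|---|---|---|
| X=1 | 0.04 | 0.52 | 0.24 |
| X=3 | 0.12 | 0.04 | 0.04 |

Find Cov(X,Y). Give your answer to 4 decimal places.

E[X] = 1.4,  E[Y] = 3.8
E[XY] = 4.76
Cov(X,Y) = E[XY] − E[X]E[Y] = 4.76 − (1.4)(3.8) = -0.56

-0.5600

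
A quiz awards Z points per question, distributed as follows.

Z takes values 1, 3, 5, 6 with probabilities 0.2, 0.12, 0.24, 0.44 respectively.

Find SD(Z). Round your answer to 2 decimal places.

E[Z] = (1)(0.2) + (3)(0.12) + (5)(0.24) + (6)(0.44) = 4.4
E[Z²] = (1)²(0.2) + (3)²(0.12) + (5)²(0.24) + (6)²(0.44) = 23.12
Var(Z) = E[Z²] − (E[Z])² = 23.12 − (4.4)² = 3.76
SD(Z) = √3.76 ≈ 1.94

1.94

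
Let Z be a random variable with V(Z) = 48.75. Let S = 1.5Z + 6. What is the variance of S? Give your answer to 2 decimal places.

109.69

V(1.5Z + 6) = (1.5)²·V(Z) = 2.25·48.75 = 109.6875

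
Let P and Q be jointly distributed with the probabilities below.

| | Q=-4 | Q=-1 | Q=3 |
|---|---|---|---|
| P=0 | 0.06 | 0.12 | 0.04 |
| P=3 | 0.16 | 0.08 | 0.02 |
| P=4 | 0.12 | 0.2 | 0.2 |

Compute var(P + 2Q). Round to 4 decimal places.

33.3700

E[P] = 2.86,  E[Q] = -0.98,  E[PQ] = -2.3
var(P) = 10.66 − (2.86)² = 2.4804;  var(Q) = 8.18 − (-0.98)² = 7.2196
cov(P,Q) = -2.3 − (2.86)(-0.98) = 0.5028
var(P + 2Q) = (1)²·2.4804 + (2)²·7.2196 + 2·(1)·(2)·0.5028 = 33.37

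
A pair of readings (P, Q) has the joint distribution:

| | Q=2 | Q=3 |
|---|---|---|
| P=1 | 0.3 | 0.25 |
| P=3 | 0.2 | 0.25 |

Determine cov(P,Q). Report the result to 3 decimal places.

0.050

E[P] = 1.9,  E[Q] = 2.5
E[PQ] = 4.8
cov(P,Q) = E[PQ] − E[P]E[Q] = 4.8 − (1.9)(2.5) = 0.05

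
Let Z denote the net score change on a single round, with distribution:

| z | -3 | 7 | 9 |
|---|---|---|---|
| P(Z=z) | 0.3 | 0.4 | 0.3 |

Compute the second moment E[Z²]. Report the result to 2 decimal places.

E[Z²] = (-3)²(0.3) + (7)²(0.4) + (9)²(0.3) = 46.6

46.60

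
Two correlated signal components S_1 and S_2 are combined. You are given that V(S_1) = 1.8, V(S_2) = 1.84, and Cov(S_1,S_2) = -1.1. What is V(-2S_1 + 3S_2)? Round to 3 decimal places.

36.960

V(-2S_1 + 3S_2) = (-2)²·V(S_1) + (3)²·V(S_2) + 2·(-2)·(3)·Cov(S_1,S_2)
= 4·1.8 + 9·1.84 + -12·-1.1 = 36.96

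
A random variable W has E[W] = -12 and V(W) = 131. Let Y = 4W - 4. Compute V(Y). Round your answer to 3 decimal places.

V(4W - 4) = (4)²·V(W) = 16·131 = 2096

2096.000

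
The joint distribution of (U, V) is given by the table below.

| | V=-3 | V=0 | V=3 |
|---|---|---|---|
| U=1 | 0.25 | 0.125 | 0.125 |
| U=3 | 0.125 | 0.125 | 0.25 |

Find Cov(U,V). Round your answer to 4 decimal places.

E[U] = 2,  E[V] = 0
E[UV] = 0.75
Cov(U,V) = E[UV] − E[U]E[V] = 0.75 − (2)(0) = 0.75

0.7500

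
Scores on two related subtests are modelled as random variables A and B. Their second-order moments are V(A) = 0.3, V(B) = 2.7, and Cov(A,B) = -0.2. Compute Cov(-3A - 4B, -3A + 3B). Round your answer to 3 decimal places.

-30.300

Cov(-3A - 4B, -3A + 3B) = (-3)(-3)V(A) + (-4)(3)V(B) + [(-3)(3) + (-4)(-3)]Cov(A,B)
= 9·0.3 + -12·2.7 + 3·-0.2 = -30.3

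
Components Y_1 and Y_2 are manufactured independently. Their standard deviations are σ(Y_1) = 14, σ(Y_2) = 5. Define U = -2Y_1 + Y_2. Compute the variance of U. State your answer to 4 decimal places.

var(Y_1) = 196, var(Y_2) = 25
By independence, var(U) = (-2)²var(Y_1) + (1)²var(Y_2)
= (-2)²·196 + (1)²·25 = 809

809.0000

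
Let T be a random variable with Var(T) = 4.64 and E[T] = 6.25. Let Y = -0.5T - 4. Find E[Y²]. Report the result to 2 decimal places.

51.93

E[-0.5T - 4] = -0.5·6.25 − 4 = -7.125
Var(-0.5T - 4) = (-0.5)²·4.64 = 1.16
E[Y²] = Var(Y) + (E[Y])² = 1.16 + (-7.125)² = 51.925625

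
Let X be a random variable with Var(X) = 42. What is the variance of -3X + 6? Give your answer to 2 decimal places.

Var(-3X + 6) = (-3)²·Var(X) = 9·42 = 378

378.00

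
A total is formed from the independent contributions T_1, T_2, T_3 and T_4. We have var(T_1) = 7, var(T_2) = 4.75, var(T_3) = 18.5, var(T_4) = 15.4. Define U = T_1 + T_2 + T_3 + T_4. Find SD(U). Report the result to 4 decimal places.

6.7565

By independence, var(U) = (1)²var(T_1) + (1)²var(T_2) + (1)²var(T_3) + (1)²var(T_4)
= (1)²·7 + (1)²·4.75 + (1)²·18.5 + (1)²·15.4 = 45.65
SD(U) = √45.65 ≈ 6.7565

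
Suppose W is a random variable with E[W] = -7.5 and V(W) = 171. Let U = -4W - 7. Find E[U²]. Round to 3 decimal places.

3265.000

E[-4W - 7] = -4·-7.5 − 7 = 23
V(-4W - 7) = (-4)²·171 = 2736
E[U²] = V(U) + (E[U])² = 2736 + (23)² = 3265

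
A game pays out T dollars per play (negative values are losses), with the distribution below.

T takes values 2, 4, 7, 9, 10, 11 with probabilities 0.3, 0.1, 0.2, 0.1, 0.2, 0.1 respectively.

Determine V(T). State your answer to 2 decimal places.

11.84

E[T] = (2)(0.3) + (4)(0.1) + (7)(0.2) + (9)(0.1) + (10)(0.2) + (11)(0.1) = 6.4
E[T²] = (2)²(0.3) + (4)²(0.1) + (7)²(0.2) + (9)²(0.1) + (10)²(0.2) + (11)²(0.1) = 52.8
V(T) = E[T²] − (E[T])² = 52.8 − (6.4)² = 11.84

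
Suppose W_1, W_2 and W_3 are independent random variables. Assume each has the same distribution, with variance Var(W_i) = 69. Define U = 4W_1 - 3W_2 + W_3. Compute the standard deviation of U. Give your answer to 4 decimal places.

42.3556

By independence, Var(U) = (4)²Var(W_1) + (-3)²Var(W_2) + (1)²Var(W_3)
= (4)²·69 + (-3)²·69 + (1)²·69 = 1794
sd(U) = √1794 ≈ 42.3556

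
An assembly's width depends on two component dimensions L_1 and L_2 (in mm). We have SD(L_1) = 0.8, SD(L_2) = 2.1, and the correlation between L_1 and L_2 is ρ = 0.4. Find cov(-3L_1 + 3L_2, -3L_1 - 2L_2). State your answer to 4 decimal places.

-22.7160

V(L_1) = (0.8)² = 0.64;  V(L_2) = (2.1)² = 4.41
cov(L_1,L_2) = ρ·SD(L_1)·SD(L_2) = 0.4·0.8·2.1 = 0.672
cov(-3L_1 + 3L_2, -3L_1 - 2L_2) = (-3)(-3)V(L_1) + (3)(-2)V(L_2) + [(-3)(-2) + (3)(-3)]cov(L_1,L_2)
= 9·0.64 + -6·4.41 + -3·0.672 = -22.716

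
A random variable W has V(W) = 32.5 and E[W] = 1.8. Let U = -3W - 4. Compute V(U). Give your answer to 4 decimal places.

V(-3W - 4) = (-3)²·V(W) = 9·32.5 = 292.5

292.5000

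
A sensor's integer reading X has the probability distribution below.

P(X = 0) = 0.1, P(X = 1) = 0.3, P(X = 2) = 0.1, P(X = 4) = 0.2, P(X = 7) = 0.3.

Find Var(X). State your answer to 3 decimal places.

E[X] = (0)(0.1) + (1)(0.3) + (2)(0.1) + (4)(0.2) + (7)(0.3) = 3.4
E[X²] = (0)²(0.1) + (1)²(0.3) + (2)²(0.1) + (4)²(0.2) + (7)²(0.3) = 18.6
Var(X) = E[X²] − (E[X])² = 18.6 − (3.4)² = 7.04

7.040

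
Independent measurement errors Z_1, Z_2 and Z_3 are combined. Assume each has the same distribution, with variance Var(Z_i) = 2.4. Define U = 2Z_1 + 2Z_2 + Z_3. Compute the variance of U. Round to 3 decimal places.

21.600

By independence, Var(U) = (2)²Var(Z_1) + (2)²Var(Z_2) + (1)²Var(Z_3)
= (2)²·2.4 + (2)²·2.4 + (1)²·2.4 = 21.6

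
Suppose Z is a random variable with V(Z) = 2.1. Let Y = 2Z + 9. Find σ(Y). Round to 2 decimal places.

2.90

V(2Z + 9) = (2)²·2.1 = 8.4
σ(Y) = √8.4 ≈ 2.90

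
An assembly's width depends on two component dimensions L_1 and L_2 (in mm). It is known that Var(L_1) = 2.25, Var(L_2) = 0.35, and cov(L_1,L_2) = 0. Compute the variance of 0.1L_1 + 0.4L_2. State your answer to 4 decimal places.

0.0785

Var(0.1L_1 + 0.4L_2) = (0.1)²·Var(L_1) + (0.4)²·Var(L_2) + 2·(0.1)·(0.4)·cov(L_1,L_2)
= 0.01·2.25 + 0.16·0.35 + 0.08·0 = 0.0785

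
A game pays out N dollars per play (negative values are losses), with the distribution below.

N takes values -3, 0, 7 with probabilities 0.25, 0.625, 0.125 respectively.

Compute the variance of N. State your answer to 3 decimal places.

8.359

E[N] = (-3)(0.25) + (0)(0.625) + (7)(0.125) = 0.125
E[N²] = (-3)²(0.25) + (0)²(0.625) + (7)²(0.125) = 8.375
var(N) = E[N²] − (E[N])² = 8.375 − (0.125)² = 8.359375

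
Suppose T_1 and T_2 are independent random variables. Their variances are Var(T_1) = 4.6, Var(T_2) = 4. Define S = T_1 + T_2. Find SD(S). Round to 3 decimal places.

2.933

By independence, Var(S) = (1)²Var(T_1) + (1)²Var(T_2)
= (1)²·4.6 + (1)²·4 = 8.6
SD(S) = √8.6 ≈ 2.933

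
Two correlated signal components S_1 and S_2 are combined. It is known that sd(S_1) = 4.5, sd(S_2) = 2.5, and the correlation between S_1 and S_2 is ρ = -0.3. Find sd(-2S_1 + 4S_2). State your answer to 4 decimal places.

V(S_1) = (4.5)² = 20.25;  V(S_2) = (2.5)² = 6.25
Cov(S_1,S_2) = ρ·sd(S_1)·sd(S_2) = -0.3·4.5·2.5 = -3.375
V(-2S_1 + 4S_2) = (-2)²·V(S_1) + (4)²·V(S_2) + 2·(-2)·(4)·Cov(S_1,S_2)
= 4·20.25 + 16·6.25 + -16·-3.375 = 235
sd(-2S_1 + 4S_2) = √235 ≈ 15.3297

15.3297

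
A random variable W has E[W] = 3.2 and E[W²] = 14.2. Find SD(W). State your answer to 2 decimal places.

1.99

var(W) = 14.2 − (3.2)² = 3.96
SD(W) = √3.96 ≈ 1.99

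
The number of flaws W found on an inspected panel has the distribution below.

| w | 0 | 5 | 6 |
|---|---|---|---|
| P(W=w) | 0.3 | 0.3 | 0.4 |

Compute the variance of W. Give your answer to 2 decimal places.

E[W] = (0)(0.3) + (5)(0.3) + (6)(0.4) = 3.9
E[W²] = (0)²(0.3) + (5)²(0.3) + (6)²(0.4) = 21.9
Var(W) = E[W²] − (E[W])² = 21.9 − (3.9)² = 6.69

6.69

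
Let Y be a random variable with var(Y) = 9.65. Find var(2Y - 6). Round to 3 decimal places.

38.600

var(2Y - 6) = (2)²·var(Y) = 4·9.65 = 38.6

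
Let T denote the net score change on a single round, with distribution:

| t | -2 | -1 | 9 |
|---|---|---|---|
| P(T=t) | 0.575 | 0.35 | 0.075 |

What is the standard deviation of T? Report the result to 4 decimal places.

2.8363

E[T] = (-2)(0.575) + (-1)(0.35) + (9)(0.075) = -0.825
E[T²] = (-2)²(0.575) + (-1)²(0.35) + (9)²(0.075) = 8.725
Var(T) = E[T²] − (E[T])² = 8.725 − (-0.825)² = 8.044375
σ(T) = √8.044375 ≈ 2.8363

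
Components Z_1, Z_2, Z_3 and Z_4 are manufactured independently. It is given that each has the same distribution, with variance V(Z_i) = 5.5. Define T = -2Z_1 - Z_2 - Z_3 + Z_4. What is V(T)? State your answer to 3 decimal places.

38.500

By independence, V(T) = (-2)²V(Z_1) + (-1)²V(Z_2) + (-1)²V(Z_3) + (1)²V(Z_4)
= (-2)²·5.5 + (-1)²·5.5 + (-1)²·5.5 + (1)²·5.5 = 38.5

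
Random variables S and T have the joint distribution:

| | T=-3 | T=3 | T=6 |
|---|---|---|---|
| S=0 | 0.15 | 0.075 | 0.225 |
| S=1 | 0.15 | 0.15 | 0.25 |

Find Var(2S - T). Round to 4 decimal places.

E[S] = 0.55,  E[T] = 2.625,  E[ST] = 1.5
Var(S) = 0.55 − (0.55)² = 0.2475;  Var(T) = 21.825 − (2.625)² = 14.934375
Cov(S,T) = 1.5 − (0.55)(2.625) = 0.05625
Var(2S - T) = (2)²·0.2475 + (-1)²·14.934375 + 2·(2)·(-1)·0.05625 = 15.699375

15.6994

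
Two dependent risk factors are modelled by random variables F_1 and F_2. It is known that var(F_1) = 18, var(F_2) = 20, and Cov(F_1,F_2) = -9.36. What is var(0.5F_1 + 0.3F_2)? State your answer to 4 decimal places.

3.4920

var(0.5F_1 + 0.3F_2) = (0.5)²·var(F_1) + (0.3)²·var(F_2) + 2·(0.5)·(0.3)·Cov(F_1,F_2)
= 0.25·18 + 0.09·20 + 0.3·-9.36 = 3.492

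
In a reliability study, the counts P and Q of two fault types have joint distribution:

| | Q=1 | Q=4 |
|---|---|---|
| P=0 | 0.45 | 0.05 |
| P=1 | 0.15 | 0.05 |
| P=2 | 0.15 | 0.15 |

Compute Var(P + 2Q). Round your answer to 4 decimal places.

9.3100

E[P] = 0.8,  E[Q] = 1.75,  E[PQ] = 1.85
Var(P) = 1.4 − (0.8)² = 0.76;  Var(Q) = 4.75 − (1.75)² = 1.6875
Cov(P,Q) = 1.85 − (0.8)(1.75) = 0.45
Var(P + 2Q) = (1)²·0.76 + (2)²·1.6875 + 2·(1)·(2)·0.45 = 9.31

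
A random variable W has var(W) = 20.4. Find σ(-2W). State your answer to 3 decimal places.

var(-2W) = (-2)²·20.4 = 81.6
σ(-2W) = √81.6 ≈ 9.033

9.033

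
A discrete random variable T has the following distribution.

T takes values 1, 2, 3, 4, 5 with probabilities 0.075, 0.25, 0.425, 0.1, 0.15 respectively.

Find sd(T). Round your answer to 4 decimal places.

1.1180

E[T] = (1)(0.075) + (2)(0.25) + (3)(0.425) + (4)(0.1) + (5)(0.15) = 3
E[T²] = (1)²(0.075) + (2)²(0.25) + (3)²(0.425) + (4)²(0.1) + (5)²(0.15) = 10.25
Var(T) = E[T²] − (E[T])² = 10.25 − (3)² = 1.25
sd(T) = √1.25 ≈ 1.1180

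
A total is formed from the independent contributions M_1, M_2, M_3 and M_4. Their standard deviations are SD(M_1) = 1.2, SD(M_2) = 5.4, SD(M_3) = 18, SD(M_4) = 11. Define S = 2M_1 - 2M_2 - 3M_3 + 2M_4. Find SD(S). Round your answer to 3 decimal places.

59.350

var(M_1) = 1.44, var(M_2) = 29.16, var(M_3) = 324, var(M_4) = 121
By independence, var(S) = (2)²var(M_1) + (-2)²var(M_2) + (-3)²var(M_3) + (2)²var(M_4)
= (2)²·1.44 + (-2)²·29.16 + (-3)²·324 + (2)²·121 = 3522.4
SD(S) = √3522.4 ≈ 59.350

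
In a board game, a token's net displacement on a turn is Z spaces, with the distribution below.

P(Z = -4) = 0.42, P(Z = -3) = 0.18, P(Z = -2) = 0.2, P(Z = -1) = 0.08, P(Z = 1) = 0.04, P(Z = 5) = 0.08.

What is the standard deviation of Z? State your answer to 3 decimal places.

2.480

E[Z] = (-4)(0.42) + (-3)(0.18) + (-2)(0.2) + (-1)(0.08) + (1)(0.04) + (5)(0.08) = -2.26
E[Z²] = (-4)²(0.42) + (-3)²(0.18) + (-2)²(0.2) + (-1)²(0.08) + (1)²(0.04) + (5)²(0.08) = 11.26
Var(Z) = E[Z²] − (E[Z])² = 11.26 − (-2.26)² = 6.1524
σ(Z) = √6.1524 ≈ 2.480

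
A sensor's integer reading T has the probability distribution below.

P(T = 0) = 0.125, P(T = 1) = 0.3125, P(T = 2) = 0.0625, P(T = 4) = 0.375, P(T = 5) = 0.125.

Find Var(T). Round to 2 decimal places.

3.12

E[T] = (0)(0.125) + (1)(0.3125) + (2)(0.0625) + (4)(0.375) + (5)(0.125) = 2.5625
E[T²] = (0)²(0.125) + (1)²(0.3125) + (2)²(0.0625) + (4)²(0.375) + (5)²(0.125) = 9.6875
Var(T) = E[T²] − (E[T])² = 9.6875 − (2.5625)² = 3.12109375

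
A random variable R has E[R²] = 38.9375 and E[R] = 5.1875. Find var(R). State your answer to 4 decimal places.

12.0273

var(R) = 38.9375 − (5.1875)² = 12.02734375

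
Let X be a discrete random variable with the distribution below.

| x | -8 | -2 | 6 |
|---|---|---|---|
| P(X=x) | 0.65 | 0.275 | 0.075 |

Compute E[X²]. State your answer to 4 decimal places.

E[X²] = (-8)²(0.65) + (-2)²(0.275) + (6)²(0.075) = 45.4

45.4000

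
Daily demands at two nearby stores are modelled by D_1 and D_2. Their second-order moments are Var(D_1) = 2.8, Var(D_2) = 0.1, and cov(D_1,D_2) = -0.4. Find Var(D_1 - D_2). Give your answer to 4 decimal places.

Var(D_1 - D_2) = (1)²·Var(D_1) + (-1)²·Var(D_2) + 2·(1)·(-1)·cov(D_1,D_2)
= 1·2.8 + 1·0.1 + -2·-0.4 = 3.7

3.7000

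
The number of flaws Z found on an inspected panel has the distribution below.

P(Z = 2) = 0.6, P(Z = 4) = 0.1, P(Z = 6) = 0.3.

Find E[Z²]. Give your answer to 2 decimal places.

14.80

E[Z²] = (2)²(0.6) + (4)²(0.1) + (6)²(0.3) = 14.8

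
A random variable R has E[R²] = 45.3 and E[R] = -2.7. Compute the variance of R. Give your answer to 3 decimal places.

38.010

Var(R) = 45.3 − (-2.7)² = 38.01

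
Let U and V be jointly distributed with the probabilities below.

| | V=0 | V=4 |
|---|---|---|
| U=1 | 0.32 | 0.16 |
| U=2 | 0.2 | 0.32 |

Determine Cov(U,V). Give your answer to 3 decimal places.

0.282

E[U] = 1.52,  E[V] = 1.92
E[UV] = 3.2
Cov(U,V) = E[UV] − E[U]E[V] = 3.2 − (1.52)(1.92) = 0.2816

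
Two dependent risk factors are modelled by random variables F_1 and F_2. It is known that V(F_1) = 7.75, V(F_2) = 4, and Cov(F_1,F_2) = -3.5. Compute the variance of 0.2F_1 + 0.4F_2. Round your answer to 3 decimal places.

0.390

V(0.2F_1 + 0.4F_2) = (0.2)²·V(F_1) + (0.4)²·V(F_2) + 2·(0.2)·(0.4)·Cov(F_1,F_2)
= 0.04·7.75 + 0.16·4 + 0.16·-3.5 = 0.39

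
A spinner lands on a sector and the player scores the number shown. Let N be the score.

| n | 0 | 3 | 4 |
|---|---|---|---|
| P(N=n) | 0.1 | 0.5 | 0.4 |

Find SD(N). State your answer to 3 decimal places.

E[N] = (0)(0.1) + (3)(0.5) + (4)(0.4) = 3.1
E[N²] = (0)²(0.1) + (3)²(0.5) + (4)²(0.4) = 10.9
Var(N) = E[N²] − (E[N])² = 10.9 − (3.1)² = 1.29
SD(N) = √1.29 ≈ 1.136

1.136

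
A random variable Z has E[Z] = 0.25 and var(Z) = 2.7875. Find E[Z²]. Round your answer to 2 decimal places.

2.85

E[Z²] = var(Z) + (E[Z])² = 2.7875 + (0.25)² = 2.85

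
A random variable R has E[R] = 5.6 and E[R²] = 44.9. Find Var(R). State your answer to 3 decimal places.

13.540

Var(R) = 44.9 − (5.6)² = 13.54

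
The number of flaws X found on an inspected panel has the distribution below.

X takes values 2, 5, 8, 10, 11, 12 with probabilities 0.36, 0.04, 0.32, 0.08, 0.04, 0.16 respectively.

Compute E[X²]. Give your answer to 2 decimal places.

58.80

E[X²] = (2)²(0.36) + (5)²(0.04) + (8)²(0.32) + (10)²(0.08) + (11)²(0.04) + (12)²(0.16) = 58.8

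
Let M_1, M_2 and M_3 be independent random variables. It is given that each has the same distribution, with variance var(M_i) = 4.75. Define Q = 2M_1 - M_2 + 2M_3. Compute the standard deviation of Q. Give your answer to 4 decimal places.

By independence, var(Q) = (2)²var(M_1) + (-1)²var(M_2) + (2)²var(M_3)
= (2)²·4.75 + (-1)²·4.75 + (2)²·4.75 = 42.75
σ(Q) = √42.75 ≈ 6.5383

6.5383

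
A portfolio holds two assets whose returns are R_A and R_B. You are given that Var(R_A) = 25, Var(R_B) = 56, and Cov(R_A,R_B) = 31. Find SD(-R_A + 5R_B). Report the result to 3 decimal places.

33.392

Var(-R_A + 5R_B) = (-1)²·Var(R_A) + (5)²·Var(R_B) + 2·(-1)·(5)·Cov(R_A,R_B)
= 1·25 + 25·56 + -10·31 = 1115
SD(-R_A + 5R_B) = √1115 ≈ 33.392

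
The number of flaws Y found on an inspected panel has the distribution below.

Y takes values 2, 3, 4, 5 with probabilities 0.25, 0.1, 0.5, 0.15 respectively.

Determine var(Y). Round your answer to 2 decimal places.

E[Y] = (2)(0.25) + (3)(0.1) + (4)(0.5) + (5)(0.15) = 3.55
E[Y²] = (2)²(0.25) + (3)²(0.1) + (4)²(0.5) + (5)²(0.15) = 13.65
var(Y) = E[Y²] − (E[Y])² = 13.65 − (3.55)² = 1.0475

1.05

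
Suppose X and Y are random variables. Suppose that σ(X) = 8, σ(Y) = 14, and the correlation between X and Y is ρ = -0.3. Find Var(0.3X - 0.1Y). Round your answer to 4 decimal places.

9.7360

Var(X) = (8)² = 64;  Var(Y) = (14)² = 196
Cov(X,Y) = ρ·σ(X)·σ(Y) = -0.3·8·14 = -33.6
Var(0.3X - 0.1Y) = (0.3)²·Var(X) + (-0.1)²·Var(Y) + 2·(0.3)·(-0.1)·Cov(X,Y)
= 0.09·64 + 0.01·196 + -0.06·-33.6 = 9.736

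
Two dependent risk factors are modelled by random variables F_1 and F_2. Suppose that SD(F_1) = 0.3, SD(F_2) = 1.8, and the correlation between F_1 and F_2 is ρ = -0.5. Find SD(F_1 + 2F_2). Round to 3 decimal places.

V(F_1) = (0.3)² = 0.09;  V(F_2) = (1.8)² = 3.24
Cov(F_1,F_2) = ρ·SD(F_1)·SD(F_2) = -0.5·0.3·1.8 = -0.27
V(F_1 + 2F_2) = (1)²·V(F_1) + (2)²·V(F_2) + 2·(1)·(2)·Cov(F_1,F_2)
= 1·0.09 + 4·3.24 + 4·-0.27 = 11.97
SD(F_1 + 2F_2) = √11.97 ≈ 3.460

3.460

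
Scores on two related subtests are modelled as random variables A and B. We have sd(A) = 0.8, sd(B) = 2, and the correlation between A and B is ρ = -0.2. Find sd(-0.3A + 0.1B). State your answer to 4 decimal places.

var(A) = (0.8)² = 0.64;  var(B) = (2)² = 4
Cov(A,B) = ρ·sd(A)·sd(B) = -0.2·0.8·2 = -0.32
var(-0.3A + 0.1B) = (-0.3)²·var(A) + (0.1)²·var(B) + 2·(-0.3)·(0.1)·Cov(A,B)
= 0.09·0.64 + 0.01·4 + -0.06·-0.32 = 0.1168
sd(-0.3A + 0.1B) = √0.1168 ≈ 0.3418

0.3418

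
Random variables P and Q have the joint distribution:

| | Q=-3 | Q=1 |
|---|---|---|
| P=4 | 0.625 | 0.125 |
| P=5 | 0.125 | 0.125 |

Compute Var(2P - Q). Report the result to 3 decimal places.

E[P] = 4.25,  E[Q] = -2,  E[PQ] = -8.25
Var(P) = 18.25 − (4.25)² = 0.1875;  Var(Q) = 7 − (-2)² = 3
Cov(P,Q) = -8.25 − (4.25)(-2) = 0.25
Var(2P - Q) = (2)²·0.1875 + (-1)²·3 + 2·(2)·(-1)·0.25 = 2.75

2.750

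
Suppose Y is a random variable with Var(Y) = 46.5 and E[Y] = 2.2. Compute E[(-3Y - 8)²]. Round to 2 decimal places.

631.66

E[-3Y - 8] = -3·2.2 − 8 = -14.6
Var(-3Y - 8) = (-3)²·46.5 = 418.5
E[(-3Y - 8)²] = Var((-3Y - 8)) + (E[(-3Y - 8)])² = 418.5 + (-14.6)² = 631.66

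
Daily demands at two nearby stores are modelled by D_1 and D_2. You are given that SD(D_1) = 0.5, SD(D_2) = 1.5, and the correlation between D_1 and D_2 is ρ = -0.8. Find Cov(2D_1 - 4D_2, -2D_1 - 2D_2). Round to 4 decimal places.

V(D_1) = (0.5)² = 0.25;  V(D_2) = (1.5)² = 2.25
Cov(D_1,D_2) = ρ·SD(D_1)·SD(D_2) = -0.8·0.5·1.5 = -0.6
Cov(2D_1 - 4D_2, -2D_1 - 2D_2) = (2)(-2)V(D_1) + (-4)(-2)V(D_2) + [(2)(-2) + (-4)(-2)]Cov(D_1,D_2)
= -4·0.25 + 8·2.25 + 4·-0.6 = 14.6

14.6000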